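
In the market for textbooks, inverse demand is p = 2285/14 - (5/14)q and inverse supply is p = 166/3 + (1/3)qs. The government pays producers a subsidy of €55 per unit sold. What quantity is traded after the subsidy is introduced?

Pre-subsidy: 2285/14 - (5/14)q = 166/3 + (1/3)q gives q* = 4531/29 and p* = 3115/29.
With the subsidy, sellers receive ps = pb + 55 for each unit, where pb is the price buyers pay.
On the curves, pb = 2285/14 - (5/14)q and ps = 166/3 + (1/3)q; the wedge ps − pb = 55 gives 166/3 + (1/3)q − (2285/14 - (5/14)q) = 55, so q' = 6841/29.
Then pb = 2285/14 − (5/14)·(6841/29) = 2290/29 and ps = 166/3 + (1/3)·(6841/29) = 3885/29.

q' = 6841/29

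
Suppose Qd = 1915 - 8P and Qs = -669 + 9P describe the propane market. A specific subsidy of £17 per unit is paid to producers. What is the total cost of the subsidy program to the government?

Pre-subsidy: 1915 - 8P = -669 + 9P gives P* = 152, Q* = 699.
With the subsidy, sellers receive Ps = Pb + 17 for each unit, where Pb is the price buyers pay.
Supply in terms of Pb becomes Qs = -669 + 9(Pb + 17) = -516 + 9Pb. Setting this equal to demand: 1915 - 8Pb = -516 + 9Pb, so Pb = 143.
Sellers receive Ps = 143 + 17 = 160; Q' = 1915 − 8·143 = 771.
Government outlay = subsidy × quantity = 17 × 771 = 13107.

Government cost = £13107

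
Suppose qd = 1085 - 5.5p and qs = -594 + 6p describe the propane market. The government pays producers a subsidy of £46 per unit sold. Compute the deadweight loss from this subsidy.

Pre-subsidy: 1085 - 5.5p = -594 + 6p gives p* = 146, q* = 282.
With the subsidy, sellers receive ps = pb + 46 for each unit, where pb is the price buyers pay.
Supply in terms of pb becomes qs = -594 + 6(pb + 46) = -318 + 6pb. Setting this equal to demand: 1085 - 5.5pb = -318 + 6pb, so pb = 122.
Sellers receive ps = 122 + 46 = 168; q' = 1085 − 5.5·122 = 414.
The subsidy expands output by 414 − 282 = 132 past the efficient level; on those units the gap between marginal cost and willingness to pay runs from 0 up to 46.
DWL = ½ × 46 × 132 = 3036.

Deadweight loss = £3036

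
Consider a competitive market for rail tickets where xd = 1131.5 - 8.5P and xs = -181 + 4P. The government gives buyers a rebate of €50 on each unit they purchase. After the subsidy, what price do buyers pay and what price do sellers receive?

Buyers pay €89; sellers receive €139

Pre-subsidy: 1131.5 - 8.5P = -181 + 4P gives P* = 105, x* = 239.
With the rebate, buyers effectively pay Pb = Ps − 50, where Ps is the price sellers receive.
Demand in terms of Ps becomes xd = 1131.5 − 8.5(Ps − 50) = 1556.5 - 8.5Ps. Setting this equal to supply: 1556.5 - 8.5Ps = -181 + 4Ps, so Ps = 139.
Buyers pay Pb = 139 − 50 = 89; x' = -181 + 4·139 = 375.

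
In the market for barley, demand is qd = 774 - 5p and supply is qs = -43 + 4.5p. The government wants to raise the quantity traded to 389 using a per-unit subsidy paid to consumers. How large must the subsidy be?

Required subsidy s = 19 per unit

At q = 389, invert demand for the buyer price: pb = (774 − 389)/5 = 77; invert supply for the seller price: ps = (389 − (-43))/4.5 = 96.
The subsidy must fill the gap: s = ps − pb = 96 − 77 = 19.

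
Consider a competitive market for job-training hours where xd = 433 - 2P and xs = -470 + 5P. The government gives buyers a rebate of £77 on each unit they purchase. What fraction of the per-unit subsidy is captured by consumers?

Consumer share = 5/7

Pre-subsidy: 433 - 2P = -470 + 5P gives P* = 129, x* = 175.
With the rebate, buyers effectively pay Pb = Ps − 77, where Ps is the price sellers receive.
Demand in terms of Ps becomes xd = 433 − 2(Ps − 77) = 587 - 2Ps. Setting this equal to supply: 587 - 2Ps = -470 + 5Ps, so Ps = 151.
Buyers pay Pb = 151 − 77 = 74; x' = -470 + 5·151 = 285.
Buyers' price falls by P* − Pb = 129 − 74 = 55; sellers' price rises by Ps − P* = 151 − 129 = 22.
So consumers capture 55/77 = 5/7 of each unit of subsidy.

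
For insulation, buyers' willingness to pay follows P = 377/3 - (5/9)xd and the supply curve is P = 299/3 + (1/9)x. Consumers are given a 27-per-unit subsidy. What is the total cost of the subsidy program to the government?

Pre-subsidy: 377/3 - (5/9)x = 299/3 + (1/9)x gives x* = 39 and P* = 104.
With the rebate, buyers effectively pay Pb = Ps − 27, where Ps is the price sellers receive.
On the curves, Pb = 377/3 - (5/9)x and Ps = 299/3 + (1/9)x; the wedge Ps − Pb = 27 gives 299/3 + (1/9)x − (377/3 - (5/9)x) = 27, so x' = 79.5.
Then Pb = 377/3 − (5/9)·79.5 = 81.5 and Ps = 299/3 + (1/9)·79.5 = 108.5.
Government outlay = subsidy × quantity = 27 × 79.5 = 2146.5.

Government cost = 2146.5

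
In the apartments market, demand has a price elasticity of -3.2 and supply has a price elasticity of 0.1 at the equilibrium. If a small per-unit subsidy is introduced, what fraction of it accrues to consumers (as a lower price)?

Consumer share = 1/33

For a small subsidy around the equilibrium, the benefit split depends on the relative slopes, which at a point are proportional to the elasticities.
Buyer share = εs/(εs + |εd|) = 0.1/(0.1 + 3.2) = 1/33; seller share = |εd|/(εs + |εd|) = 32/33.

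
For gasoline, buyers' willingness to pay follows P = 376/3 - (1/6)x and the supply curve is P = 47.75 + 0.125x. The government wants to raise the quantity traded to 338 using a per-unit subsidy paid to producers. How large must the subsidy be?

At x = 338, from the demand curve buyers pay Pb = 376/3 − (1/6)·338 = 69; from the supply curve sellers need Ps = 47.75 + 0.125·338 = 90.
The subsidy must fill the gap: s = Ps − Pb = 90 − 69 = 21.

Required subsidy s = 21 per unit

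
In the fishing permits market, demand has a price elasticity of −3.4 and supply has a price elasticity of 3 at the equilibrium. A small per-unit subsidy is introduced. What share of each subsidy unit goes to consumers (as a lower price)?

Consumer share = 0.46875

For a small subsidy around the equilibrium, the benefit split depends on the relative slopes, which at a point are proportional to the elasticities.
Buyer share = εs/(εs + |εd|) = 3/(3 + 3.4) = 0.46875; seller share = |εd|/(εs + |εd|) = 0.53125.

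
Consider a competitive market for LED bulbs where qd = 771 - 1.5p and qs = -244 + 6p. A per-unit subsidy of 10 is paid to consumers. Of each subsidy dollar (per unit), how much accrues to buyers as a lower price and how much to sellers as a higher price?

Pre-subsidy: 771 - 1.5p = -244 + 6p gives p* = 406/3, q* = 568.
With the rebate, buyers effectively pay pb = ps − 10, where ps is the price sellers receive.
Demand in terms of ps becomes qd = 771 − 1.5(ps − 10) = 786 - 1.5ps. Setting this equal to supply: 786 - 1.5ps = -244 + 6ps, so ps = 412/3.
Buyers pay pb = 412/3 − 10 = 382/3; q' = -244 + 6·(412/3) = 580.
Buyers' price falls by p* − pb = 406/3 − 382/3 = 8; sellers' price rises by ps − p* = 412/3 − 406/3 = 2.

Buyers gain 8 per unit; sellers gain 2 per unit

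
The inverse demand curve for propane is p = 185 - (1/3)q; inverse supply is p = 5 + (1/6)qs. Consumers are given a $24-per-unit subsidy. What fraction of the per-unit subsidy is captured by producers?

Producer share = 1/3

Pre-subsidy: 185 - (1/3)q = 5 + (1/6)q gives q* = 360 and p* = 65.
With the rebate, buyers effectively pay pb = ps − 24, where ps is the price sellers receive.
On the curves, pb = 185 - (1/3)q and ps = 5 + (1/6)q; the wedge ps − pb = 24 gives 5 + (1/6)q − (185 - (1/3)q) = 24, so q' = 408.
Then pb = 185 − (1/3)·408 = 49 and ps = 5 + (1/6)·408 = 73.
Buyers' price falls by p* − pb = 65 − 49 = 16; sellers' price rises by ps − p* = 73 − 65 = 8.
So producers capture 8/24 = 1/3 of each unit of subsidy.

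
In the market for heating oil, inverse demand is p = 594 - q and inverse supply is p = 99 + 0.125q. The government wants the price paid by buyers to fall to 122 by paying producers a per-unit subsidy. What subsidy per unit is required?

At a buyer price of 122, quantity demanded is 594 − 1·122 = 472.
Sellers supply 472 only when they receive ps = 99 + 0.125·472 = 158.
s = ps − pb = 158 − 122 = 36.

Required subsidy s = 36 per unit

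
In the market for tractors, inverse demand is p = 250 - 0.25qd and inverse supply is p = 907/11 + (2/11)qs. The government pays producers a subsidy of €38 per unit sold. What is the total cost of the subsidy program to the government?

Pre-subsidy: 250 - 0.25q = 907/11 + (2/11)q gives q* = 388 and p* = 153.
With the subsidy, sellers receive ps = pb + 38 for each unit, where pb is the price buyers pay.
On the curves, pb = 250 - 0.25q and ps = 907/11 + (2/11)q; the wedge ps − pb = 38 gives 907/11 + (2/11)q − (250 - 0.25q) = 38, so q' = 476.
Then pb = 250 − 0.25·476 = 131 and ps = 907/11 + (2/11)·476 = 169.
Government outlay = subsidy × quantity = 38 × 476 = 18088.

Government cost = €18088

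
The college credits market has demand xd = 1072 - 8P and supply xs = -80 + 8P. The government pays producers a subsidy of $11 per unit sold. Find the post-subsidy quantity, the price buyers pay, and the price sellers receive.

x' = 540; buyers pay $66.5; sellers receive $77.5

Pre-subsidy: 1072 - 8P = -80 + 8P gives P* = 72, x* = 496.
With the subsidy, sellers receive Ps = Pb + 11 for each unit, where Pb is the price buyers pay.
Supply in terms of Pb becomes xs = -80 + 8(Pb + 11) = 8 + 8Pb. Setting this equal to demand: 1072 - 8Pb = 8 + 8Pb, so Pb = 66.5.
Sellers receive Ps = 66.5 + 11 = 77.5; x' = 1072 − 8·66.5 = 540.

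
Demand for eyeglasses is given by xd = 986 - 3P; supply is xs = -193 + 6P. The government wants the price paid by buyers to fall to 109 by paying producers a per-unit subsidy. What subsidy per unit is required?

Required subsidy s = 33 per unit

At a buyer price of 109, quantity demanded is 986 − 3·109 = 659.
Sellers supply 659 only when they receive Ps with -193 + 6·Ps = 659, i.e. Ps = 142.
s = Ps − Pb = 142 − 109 = 33.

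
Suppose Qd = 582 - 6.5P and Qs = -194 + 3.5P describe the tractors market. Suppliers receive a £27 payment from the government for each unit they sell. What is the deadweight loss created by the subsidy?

Pre-subsidy: 582 - 6.5P = -194 + 3.5P gives P* = 77.6, Q* = 77.6.
With the subsidy, sellers receive Ps = Pb + 27 for each unit, where Pb is the price buyers pay.
Supply in terms of Pb becomes Qs = -194 + 3.5(Pb + 27) = -99.5 + 3.5Pb. Setting this equal to demand: 582 - 6.5Pb = -99.5 + 3.5Pb, so Pb = 68.15.
Sellers receive Ps = 68.15 + 27 = 95.15; Q' = 582 − 6.5·68.15 = 139.025.
The subsidy expands output by 139.025 − 77.6 = 61.425 past the efficient level; on those units the gap between marginal cost and willingness to pay runs from 0 up to 27.
DWL = ½ × 27 × 61.425 = 829.2375.

Deadweight loss = £829.2375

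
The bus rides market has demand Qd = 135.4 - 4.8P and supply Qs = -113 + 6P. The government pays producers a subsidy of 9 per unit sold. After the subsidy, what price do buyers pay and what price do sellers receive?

Buyers pay 18; sellers receive 27

Pre-subsidy: 135.4 - 4.8P = -113 + 6P gives P* = 23, Q* = 25.
With the subsidy, sellers receive Ps = Pb + 9 for each unit, where Pb is the price buyers pay.
Supply in terms of Pb becomes Qs = -113 + 6(Pb + 9) = -59 + 6Pb. Setting this equal to demand: 135.4 - 4.8Pb = -59 + 6Pb, so Pb = 18.
Sellers receive Ps = 18 + 9 = 27; Q' = 135.4 − 4.8·18 = 49.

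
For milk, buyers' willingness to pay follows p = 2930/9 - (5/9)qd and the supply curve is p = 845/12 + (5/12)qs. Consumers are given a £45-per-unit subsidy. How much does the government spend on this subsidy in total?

Pre-subsidy: 2930/9 - (5/9)q = 845/12 + (5/12)q gives q* = 1837/7 and p* = 3775/21.
With the rebate, buyers effectively pay pb = ps − 45, where ps is the price sellers receive.
On the curves, pb = 2930/9 - (5/9)q and ps = 845/12 + (5/12)q; the wedge ps − pb = 45 gives 845/12 + (5/12)q − (2930/9 - (5/9)q) = 45, so q' = 2161/7.
Then pb = 2930/9 − (5/9)·(2161/7) = 3235/21 and ps = 845/12 + (5/12)·(2161/7) = 4180/21.
Government outlay = subsidy × quantity = 45 × 2161/7 = 97245/7.

Government cost = 97245/7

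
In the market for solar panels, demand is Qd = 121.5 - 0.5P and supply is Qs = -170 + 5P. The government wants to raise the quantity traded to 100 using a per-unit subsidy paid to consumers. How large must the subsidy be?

At Q = 100, invert demand for the buyer price: Pb = (121.5 − 100)/0.5 = 43; invert supply for the seller price: Ps = (100 − (-170))/5 = 54.
The subsidy must fill the gap: s = Ps − Pb = 54 − 43 = 11.

Required subsidy s = 11 per unit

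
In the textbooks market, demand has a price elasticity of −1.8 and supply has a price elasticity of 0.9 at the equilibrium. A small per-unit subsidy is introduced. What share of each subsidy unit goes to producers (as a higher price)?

For a small subsidy around the equilibrium, the benefit split depends on the relative slopes, which at a point are proportional to the elasticities.
Buyer share = εs/(εs + |εd|) = 0.9/(0.9 + 1.8) = 1/3; seller share = |εd|/(εs + |εd|) = 2/3.
So producers capture 2/3 of the subsidy.

Producer share = 2/3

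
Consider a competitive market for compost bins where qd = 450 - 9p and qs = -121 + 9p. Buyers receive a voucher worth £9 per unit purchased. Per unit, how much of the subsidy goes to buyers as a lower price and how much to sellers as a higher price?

Buyers gain £4.5 per unit; sellers gain £4.5 per unit

Pre-subsidy: 450 - 9p = -121 + 9p gives p* = 571/18, q* = 164.5.
With the rebate, buyers effectively pay pb = ps − 9, where ps is the price sellers receive.
Demand in terms of ps becomes qd = 450 − 9(ps − 9) = 531 - 9ps. Setting this equal to supply: 531 - 9ps = -121 + 9ps, so ps = 326/9.
Buyers pay pb = 326/9 − 9 = 245/9; q' = -121 + 9·(326/9) = 205.
Buyers' price falls by p* − pb = 571/18 − 245/9 = 4.5; sellers' price rises by ps − p* = 326/9 − 571/18 = 4.5.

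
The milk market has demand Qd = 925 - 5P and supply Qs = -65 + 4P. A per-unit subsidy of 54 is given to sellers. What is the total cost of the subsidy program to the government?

Government cost = 26730

Pre-subsidy: 925 - 5P = -65 + 4P gives P* = 110, Q* = 375.
With the subsidy, sellers receive Ps = Pb + 54 for each unit, where Pb is the price buyers pay.
Supply in terms of Pb becomes Qs = -65 + 4(Pb + 54) = 151 + 4Pb. Setting this equal to demand: 925 - 5Pb = 151 + 4Pb, so Pb = 86.
Sellers receive Ps = 86 + 54 = 140; Q' = 925 − 5·86 = 495.
Government outlay = subsidy × quantity = 54 × 495 = 26730.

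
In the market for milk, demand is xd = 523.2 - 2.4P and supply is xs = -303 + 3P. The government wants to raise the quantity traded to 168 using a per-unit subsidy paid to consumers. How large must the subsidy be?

At x = 168, invert demand for the buyer price: Pb = (523.2 − 168)/2.4 = 148; invert supply for the seller price: Ps = (168 − (-303))/3 = 157.
The subsidy must fill the gap: s = Ps − Pb = 157 − 148 = 9.

Required subsidy s = 9 per unit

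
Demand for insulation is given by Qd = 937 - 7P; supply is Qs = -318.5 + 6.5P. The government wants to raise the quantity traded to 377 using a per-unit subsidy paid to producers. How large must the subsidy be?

At Q = 377, invert demand for the buyer price: Pb = (937 − 377)/7 = 80; invert supply for the seller price: Ps = (377 − (-318.5))/6.5 = 107.
The subsidy must fill the gap: s = Ps − Pb = 107 − 80 = 27.

Required subsidy s = 27 per unit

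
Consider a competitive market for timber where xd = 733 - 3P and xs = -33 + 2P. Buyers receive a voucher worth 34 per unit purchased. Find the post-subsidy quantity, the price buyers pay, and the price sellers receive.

Pre-subsidy: 733 - 3P = -33 + 2P gives P* = 153.2, x* = 273.4.
With the rebate, buyers effectively pay Pb = Ps − 34, where Ps is the price sellers receive.
Demand in terms of Ps becomes xd = 733 − 3(Ps − 34) = 835 - 3Ps. Setting this equal to supply: 835 - 3Ps = -33 + 2Ps, so Ps = 173.6.
Buyers pay Pb = 173.6 − 34 = 139.6; x' = -33 + 2·173.6 = 314.2.

x' = 314.2; buyers pay 139.6; sellers receive 173.6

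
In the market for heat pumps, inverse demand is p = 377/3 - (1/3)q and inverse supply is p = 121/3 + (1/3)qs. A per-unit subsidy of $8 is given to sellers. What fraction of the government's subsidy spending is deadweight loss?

DWL / government spending = 3/70

Pre-subsidy: 377/3 - (1/3)q = 121/3 + (1/3)q gives q* = 128 and p* = 83.
With the subsidy, sellers receive ps = pb + 8 for each unit, where pb is the price buyers pay.
On the curves, pb = 377/3 - (1/3)q and ps = 121/3 + (1/3)q; the wedge ps − pb = 8 gives 121/3 + (1/3)q − (377/3 - (1/3)q) = 8, so q' = 140.
Then pb = 377/3 − (1/3)·140 = 79 and ps = 121/3 + (1/3)·140 = 87.
ΔCS = ½(128 + 140)(83 − 79) = 536; ΔPS = ½(128 + 140)(87 − 83) = 536.
Government spending = 8 × 140 = 1120.
DWL = ½ × 8 × (140 − 128) = 48; fraction = 48 / 1120 = 3/70.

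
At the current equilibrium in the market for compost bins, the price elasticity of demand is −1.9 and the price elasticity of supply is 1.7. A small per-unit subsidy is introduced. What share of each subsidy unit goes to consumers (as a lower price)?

Consumer share = 17/36

For a small subsidy around the equilibrium, the benefit split depends on the relative slopes, which at a point are proportional to the elasticities.
Buyer share = εs/(εs + |εd|) = 1.7/(1.7 + 1.9) = 17/36; seller share = |εd|/(εs + |εd|) = 19/36.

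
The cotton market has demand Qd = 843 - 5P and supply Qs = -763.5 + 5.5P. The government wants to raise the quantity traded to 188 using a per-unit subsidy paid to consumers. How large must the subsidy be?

At Q = 188, invert demand for the buyer price: Pb = (843 − 188)/5 = 131; invert supply for the seller price: Ps = (188 − (-763.5))/5.5 = 173.
The subsidy must fill the gap: s = Ps − Pb = 173 − 131 = 42.

Required subsidy s = 42 per unit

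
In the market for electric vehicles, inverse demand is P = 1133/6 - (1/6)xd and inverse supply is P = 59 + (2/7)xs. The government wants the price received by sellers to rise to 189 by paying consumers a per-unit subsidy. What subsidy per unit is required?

Required subsidy s = 76 per unit

At a seller price of 189, quantity supplied is -206.5 + 3.5·189 = 455.
Buyers absorb 455 only when they pay Pb = 1133/6 − (1/6)·455 = 113.
s = Ps − Pb = 189 − 113 = 76.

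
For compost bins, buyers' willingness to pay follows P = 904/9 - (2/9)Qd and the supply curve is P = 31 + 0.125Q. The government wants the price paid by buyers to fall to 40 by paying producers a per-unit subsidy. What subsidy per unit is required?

Required subsidy s = 25 per unit

At a buyer price of 40, quantity demanded is 452 − 4.5·40 = 272.
Sellers supply 272 only when they receive Ps = 31 + 0.125·272 = 65.
s = Ps − Pb = 65 − 40 = 25.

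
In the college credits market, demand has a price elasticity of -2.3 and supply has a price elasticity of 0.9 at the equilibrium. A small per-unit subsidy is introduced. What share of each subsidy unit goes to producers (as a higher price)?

Producer share = 0.71875

For a small subsidy around the equilibrium, the benefit split depends on the relative slopes, which at a point are proportional to the elasticities.
Buyer share = εs/(εs + |εd|) = 0.9/(0.9 + 2.3) = 0.28125; seller share = |εd|/(εs + |εd|) = 0.71875.
So producers capture 0.71875 of the subsidy.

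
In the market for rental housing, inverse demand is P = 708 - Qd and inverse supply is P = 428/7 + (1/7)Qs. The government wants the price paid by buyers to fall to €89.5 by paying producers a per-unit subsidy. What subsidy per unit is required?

Required subsidy s = €60 per unit

At a buyer price of 89.5, quantity demanded is 708 − 1·89.5 = 618.5.
Sellers supply 618.5 only when they receive Ps = 428/7 + (1/7)·618.5 = 149.5.
s = Ps − Pb = 149.5 − 89.5 = 60.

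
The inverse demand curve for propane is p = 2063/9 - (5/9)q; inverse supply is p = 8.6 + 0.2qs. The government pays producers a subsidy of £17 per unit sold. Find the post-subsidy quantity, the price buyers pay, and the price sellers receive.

Pre-subsidy: 2063/9 - (5/9)q = 8.6 + 0.2q gives q* = 292 and p* = 67.
With the subsidy, sellers receive ps = pb + 17 for each unit, where pb is the price buyers pay.
On the curves, pb = 2063/9 - (5/9)q and ps = 8.6 + 0.2q; the wedge ps − pb = 17 gives 8.6 + 0.2q − (2063/9 - (5/9)q) = 17, so q' = 314.5.
Then pb = 2063/9 − (5/9)·314.5 = 54.5 and ps = 8.6 + 0.2·314.5 = 71.5.

q' = 314.5; buyers pay £54.5; sellers receive £71.5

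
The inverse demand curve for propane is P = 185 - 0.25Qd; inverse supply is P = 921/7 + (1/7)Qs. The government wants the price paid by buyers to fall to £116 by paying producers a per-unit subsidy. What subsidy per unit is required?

Required subsidy s = £55 per unit

At a buyer price of 116, quantity demanded is 740 − 4·116 = 276.
Sellers supply 276 only when they receive Ps = 921/7 + (1/7)·276 = 171.
s = Ps − Pb = 171 − 116 = 55.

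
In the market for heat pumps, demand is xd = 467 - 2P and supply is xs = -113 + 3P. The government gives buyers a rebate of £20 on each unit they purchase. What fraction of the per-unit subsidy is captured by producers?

Producer share = 0.4

Pre-subsidy: 467 - 2P = -113 + 3P gives P* = 116, x* = 235.
With the rebate, buyers effectively pay Pb = Ps − 20, where Ps is the price sellers receive.
Demand in terms of Ps becomes xd = 467 − 2(Ps − 20) = 507 - 2Ps. Setting this equal to supply: 507 - 2Ps = -113 + 3Ps, so Ps = 124.
Buyers pay Pb = 124 − 20 = 104; x' = -113 + 3·124 = 259.
Buyers' price falls by P* − Pb = 116 − 104 = 12; sellers' price rises by Ps − P* = 124 − 116 = 8.
So producers capture 8/20 = 0.4 of each unit of subsidy.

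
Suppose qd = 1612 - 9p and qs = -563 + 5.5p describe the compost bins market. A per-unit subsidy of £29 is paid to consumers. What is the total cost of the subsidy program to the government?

Government cost = £10469

Pre-subsidy: 1612 - 9p = -563 + 5.5p gives p* = 150, q* = 262.
With the rebate, buyers effectively pay pb = ps − 29, where ps is the price sellers receive.
Demand in terms of ps becomes qd = 1612 − 9(ps − 29) = 1873 - 9ps. Setting this equal to supply: 1873 - 9ps = -563 + 5.5ps, so ps = 168.
Buyers pay pb = 168 − 29 = 139; q' = -563 + 5.5·168 = 361.
Government outlay = subsidy × quantity = 29 × 361 = 10469.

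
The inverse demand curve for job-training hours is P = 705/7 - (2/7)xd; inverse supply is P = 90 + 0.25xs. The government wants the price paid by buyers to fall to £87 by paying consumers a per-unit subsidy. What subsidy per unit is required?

At a buyer price of 87, quantity demanded is 352.5 − 3.5·87 = 48.
Sellers supply 48 only when they receive Ps = 90 + 0.25·48 = 102.
s = Ps − Pb = 102 − 87 = 15.

Required subsidy s = £15 per unit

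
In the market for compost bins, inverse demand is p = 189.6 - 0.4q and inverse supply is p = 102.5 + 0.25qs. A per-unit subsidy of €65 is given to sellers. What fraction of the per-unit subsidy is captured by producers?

Producer share = 5/13

Pre-subsidy: 189.6 - 0.4q = 102.5 + 0.25q gives q* = 134 and p* = 136.
With the subsidy, sellers receive ps = pb + 65 for each unit, where pb is the price buyers pay.
On the curves, pb = 189.6 - 0.4q and ps = 102.5 + 0.25q; the wedge ps − pb = 65 gives 102.5 + 0.25q − (189.6 - 0.4q) = 65, so q' = 234.
Then pb = 189.6 − 0.4·234 = 96 and ps = 102.5 + 0.25·234 = 161.
Buyers' price falls by p* − pb = 136 − 96 = 40; sellers' price rises by ps − p* = 161 − 136 = 25.
So producers capture 25/65 = 5/13 of each unit of subsidy.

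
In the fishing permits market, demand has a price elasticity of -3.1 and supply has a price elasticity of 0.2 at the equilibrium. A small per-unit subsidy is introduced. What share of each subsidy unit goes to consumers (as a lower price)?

Consumer share = 2/33

For a small subsidy around the equilibrium, the benefit split depends on the relative slopes, which at a point are proportional to the elasticities.
Buyer share = εs/(εs + |εd|) = 0.2/(0.2 + 3.1) = 2/33; seller share = |εd|/(εs + |εd|) = 31/33.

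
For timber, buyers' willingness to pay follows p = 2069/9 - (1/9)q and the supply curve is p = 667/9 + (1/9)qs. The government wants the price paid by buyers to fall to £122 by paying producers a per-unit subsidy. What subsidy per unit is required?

At a buyer price of 122, quantity demanded is 2069 − 9·122 = 971.
Sellers supply 971 only when they receive ps = 667/9 + (1/9)·971 = 182.
s = ps − pb = 182 − 122 = 60.

Required subsidy s = £60 per unit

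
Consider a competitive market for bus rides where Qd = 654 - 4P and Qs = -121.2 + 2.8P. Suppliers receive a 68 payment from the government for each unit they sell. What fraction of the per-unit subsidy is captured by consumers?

Pre-subsidy: 654 - 4P = -121.2 + 2.8P gives P* = 114, Q* = 198.
With the subsidy, sellers receive Ps = Pb + 68 for each unit, where Pb is the price buyers pay.
Supply in terms of Pb becomes Qs = -121.2 + 2.8(Pb + 68) = 69.2 + 2.8Pb. Setting this equal to demand: 654 - 4Pb = 69.2 + 2.8Pb, so Pb = 86.
Sellers receive Ps = 86 + 68 = 154; Q' = 654 − 4·86 = 310.
Buyers' price falls by P* − Pb = 114 − 86 = 28; sellers' price rises by Ps − P* = 154 − 114 = 40.
So consumers capture 28/68 = 7/17 of each unit of subsidy.

Consumer share = 7/17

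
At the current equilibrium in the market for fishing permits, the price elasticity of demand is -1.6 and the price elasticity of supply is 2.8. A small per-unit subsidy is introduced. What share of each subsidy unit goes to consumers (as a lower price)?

Consumer share = 7/11

For a small subsidy around the equilibrium, the benefit split depends on the relative slopes, which at a point are proportional to the elasticities.
Buyer share = εs/(εs + |εd|) = 2.8/(2.8 + 1.6) = 7/11; seller share = |εd|/(εs + |εd|) = 4/11.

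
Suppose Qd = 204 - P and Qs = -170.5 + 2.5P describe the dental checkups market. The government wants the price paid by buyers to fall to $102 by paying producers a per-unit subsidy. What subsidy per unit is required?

Required subsidy s = $7 per unit

At a buyer price of 102, quantity demanded is 204 − 1·102 = 102.
Sellers supply 102 only when they receive Ps with -170.5 + 2.5·Ps = 102, i.e. Ps = 109.
s = Ps − Pb = 109 − 102 = 7.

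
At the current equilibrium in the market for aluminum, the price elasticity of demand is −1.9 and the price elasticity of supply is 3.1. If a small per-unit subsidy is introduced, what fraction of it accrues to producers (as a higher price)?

For a small subsidy around the equilibrium, the benefit split depends on the relative slopes, which at a point are proportional to the elasticities.
Buyer share = εs/(εs + |εd|) = 3.1/(3.1 + 1.9) = 0.62; seller share = |εd|/(εs + |εd|) = 0.38.
So producers capture 0.38 of the subsidy.

Producer share = 0.38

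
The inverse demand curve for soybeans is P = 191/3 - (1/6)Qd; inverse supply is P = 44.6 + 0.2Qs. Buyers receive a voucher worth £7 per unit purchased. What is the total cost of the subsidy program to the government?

Pre-subsidy: 191/3 - (1/6)Q = 44.6 + 0.2Q gives Q* = 52 and P* = 55.
With the rebate, buyers effectively pay Pb = Ps − 7, where Ps is the price sellers receive.
On the curves, Pb = 191/3 - (1/6)Q and Ps = 44.6 + 0.2Q; the wedge Ps − Pb = 7 gives 44.6 + 0.2Q − (191/3 - (1/6)Q) = 7, so Q' = 782/11.
Then Pb = 191/3 − (1/6)·(782/11) = 570/11 and Ps = 44.6 + 0.2·(782/11) = 647/11.
Government outlay = subsidy × quantity = 7 × 782/11 = 5474/11.

Government cost = 5474/11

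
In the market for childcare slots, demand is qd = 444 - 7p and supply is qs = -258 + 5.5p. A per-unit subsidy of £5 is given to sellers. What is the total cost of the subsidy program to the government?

Pre-subsidy: 444 - 7p = -258 + 5.5p gives p* = 56.16, q* = 50.88.
With the subsidy, sellers receive ps = pb + 5 for each unit, where pb is the price buyers pay.
Supply in terms of pb becomes qs = -258 + 5.5(pb + 5) = -230.5 + 5.5pb. Setting this equal to demand: 444 - 7pb = -230.5 + 5.5pb, so pb = 53.96.
Sellers receive ps = 53.96 + 5 = 58.96; q' = 444 − 7·53.96 = 66.28.
Government outlay = subsidy × quantity = 5 × 66.28 = 331.4.

Government cost = £331.4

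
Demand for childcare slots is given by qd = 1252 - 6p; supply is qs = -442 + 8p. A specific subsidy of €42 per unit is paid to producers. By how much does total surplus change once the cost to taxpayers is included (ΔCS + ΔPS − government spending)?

Pre-subsidy: 1252 - 6p = -442 + 8p gives p* = 121, q* = 526.
With the subsidy, sellers receive ps = pb + 42 for each unit, where pb is the price buyers pay.
Supply in terms of pb becomes qs = -442 + 8(pb + 42) = -106 + 8pb. Setting this equal to demand: 1252 - 6pb = -106 + 8pb, so pb = 97.
Sellers receive ps = 97 + 42 = 139; q' = 1252 − 6·97 = 670.
ΔCS = ½(526 + 670)(121 − 97) = 14352; ΔPS = ½(526 + 670)(139 − 121) = 10764.
Government spending = 42 × 670 = 28140.
Net change = 14352 + 10764 − 28140 = -3024. The loss equals the DWL triangle ½·42·144.

Net change in total surplus = -€3024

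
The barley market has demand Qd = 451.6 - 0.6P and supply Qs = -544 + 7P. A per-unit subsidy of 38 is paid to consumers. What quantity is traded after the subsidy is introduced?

Pre-subsidy: 451.6 - 0.6P = -544 + 7P gives P* = 131, Q* = 373.
With the rebate, buyers effectively pay Pb = Ps − 38, where Ps is the price sellers receive.
Demand in terms of Ps becomes Qd = 451.6 − 0.6(Ps − 38) = 474.4 - 0.6Ps. Setting this equal to supply: 474.4 - 0.6Ps = -544 + 7Ps, so Ps = 134.
Buyers pay Pb = 134 − 38 = 96; Q' = -544 + 7·134 = 394.

Q' = 394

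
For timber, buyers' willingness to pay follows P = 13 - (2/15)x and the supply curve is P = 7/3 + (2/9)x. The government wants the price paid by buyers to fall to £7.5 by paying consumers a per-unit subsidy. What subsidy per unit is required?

Required subsidy s = £4 per unit

At a buyer price of 7.5, quantity demanded is 97.5 − 7.5·7.5 = 41.25.
Sellers supply 41.25 only when they receive Ps = 7/3 + (2/9)·41.25 = 11.5.
s = Ps − Pb = 11.5 − 7.5 = 4.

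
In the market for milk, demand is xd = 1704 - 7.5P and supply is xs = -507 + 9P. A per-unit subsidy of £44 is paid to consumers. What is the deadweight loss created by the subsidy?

Pre-subsidy: 1704 - 7.5P = -507 + 9P gives P* = 134, x* = 699.
With the rebate, buyers effectively pay Pb = Ps − 44, where Ps is the price sellers receive.
Demand in terms of Ps becomes xd = 1704 − 7.5(Ps − 44) = 2034 - 7.5Ps. Setting this equal to supply: 2034 - 7.5Ps = -507 + 9Ps, so Ps = 154.
Buyers pay Pb = 154 − 44 = 110; x' = -507 + 9·154 = 879.
The subsidy expands output by 879 − 699 = 180 past the efficient level; on those units the gap between marginal cost and willingness to pay runs from 0 up to 44.
DWL = ½ × 44 × 180 = 3960.

Deadweight loss = £3960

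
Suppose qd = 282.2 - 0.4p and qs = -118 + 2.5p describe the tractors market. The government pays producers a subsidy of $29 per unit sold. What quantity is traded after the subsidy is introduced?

Pre-subsidy: 282.2 - 0.4p = -118 + 2.5p gives p* = 138, q* = 227.
With the subsidy, sellers receive ps = pb + 29 for each unit, where pb is the price buyers pay.
Supply in terms of pb becomes qs = -118 + 2.5(pb + 29) = -45.5 + 2.5pb. Setting this equal to demand: 282.2 - 0.4pb = -45.5 + 2.5pb, so pb = 113.
Sellers receive ps = 113 + 29 = 142; q' = 282.2 − 0.4·113 = 237.

q' = 237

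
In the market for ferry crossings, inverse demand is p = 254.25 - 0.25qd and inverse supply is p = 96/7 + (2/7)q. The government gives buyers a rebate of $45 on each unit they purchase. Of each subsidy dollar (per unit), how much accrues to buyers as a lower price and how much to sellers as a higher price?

Buyers gain $21 per unit; sellers gain $24 per unit

Pre-subsidy: 254.25 - 0.25q = 96/7 + (2/7)q gives q* = 449 and p* = 142.
With the rebate, buyers effectively pay pb = ps − 45, where ps is the price sellers receive.
On the curves, pb = 254.25 - 0.25q and ps = 96/7 + (2/7)q; the wedge ps − pb = 45 gives 96/7 + (2/7)q − (254.25 - 0.25q) = 45, so q' = 533.
Then pb = 254.25 − 0.25·533 = 121 and ps = 96/7 + (2/7)·533 = 166.
Buyers' price falls by p* − pb = 142 − 121 = 21; sellers' price rises by ps − p* = 166 − 142 = 24.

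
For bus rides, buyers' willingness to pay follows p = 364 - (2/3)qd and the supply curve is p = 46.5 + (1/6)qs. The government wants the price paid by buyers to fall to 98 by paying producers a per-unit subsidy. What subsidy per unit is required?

Required subsidy s = 15 per unit

At a buyer price of 98, quantity demanded is 546 − 1.5·98 = 399.
Sellers supply 399 only when they receive ps = 46.5 + (1/6)·399 = 113.
s = ps − pb = 113 − 98 = 15.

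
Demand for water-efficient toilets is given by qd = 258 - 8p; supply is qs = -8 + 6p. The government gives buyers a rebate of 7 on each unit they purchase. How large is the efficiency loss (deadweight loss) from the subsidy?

Pre-subsidy: 258 - 8p = -8 + 6p gives p* = 19, q* = 106.
With the rebate, buyers effectively pay pb = ps − 7, where ps is the price sellers receive.
Demand in terms of ps becomes qd = 258 − 8(ps − 7) = 314 - 8ps. Setting this equal to supply: 314 - 8ps = -8 + 6ps, so ps = 23.
Buyers pay pb = 23 − 7 = 16; q' = -8 + 6·23 = 130.
The subsidy expands output by 130 − 106 = 24 past the efficient level; on those units the gap between marginal cost and willingness to pay runs from 0 up to 7.
DWL = ½ × 7 × 24 = 84.

Deadweight loss = 84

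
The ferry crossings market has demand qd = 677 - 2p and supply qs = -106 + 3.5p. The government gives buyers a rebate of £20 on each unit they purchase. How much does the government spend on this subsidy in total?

Government cost = 91900/11

Pre-subsidy: 677 - 2p = -106 + 3.5p gives p* = 1566/11, q* = 4315/11.
With the rebate, buyers effectively pay pb = ps − 20, where ps is the price sellers receive.
Demand in terms of ps becomes qd = 677 − 2(ps − 20) = 717 - 2ps. Setting this equal to supply: 717 - 2ps = -106 + 3.5ps, so ps = 1646/11.
Buyers pay pb = 1646/11 − 20 = 1426/11; q' = -106 + 3.5·(1646/11) = 4595/11.
Government outlay = subsidy × quantity = 20 × 4595/11 = 91900/11.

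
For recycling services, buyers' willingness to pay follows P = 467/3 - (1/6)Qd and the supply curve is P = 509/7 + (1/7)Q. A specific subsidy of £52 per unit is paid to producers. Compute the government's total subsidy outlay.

Government cost = £22672

Pre-subsidy: 467/3 - (1/6)Q = 509/7 + (1/7)Q gives Q* = 268 and P* = 111.
With the subsidy, sellers receive Ps = Pb + 52 for each unit, where Pb is the price buyers pay.
On the curves, Pb = 467/3 - (1/6)Q and Ps = 509/7 + (1/7)Q; the wedge Ps − Pb = 52 gives 509/7 + (1/7)Q − (467/3 - (1/6)Q) = 52, so Q' = 436.
Then Pb = 467/3 − (1/6)·436 = 83 and Ps = 509/7 + (1/7)·436 = 135.
Government outlay = subsidy × quantity = 52 × 436 = 22672.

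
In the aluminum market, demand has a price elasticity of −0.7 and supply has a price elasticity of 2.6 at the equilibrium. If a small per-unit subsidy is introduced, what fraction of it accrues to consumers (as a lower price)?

Consumer share = 26/33

For a small subsidy around the equilibrium, the benefit split depends on the relative slopes, which at a point are proportional to the elasticities.
Buyer share = εs/(εs + |εd|) = 2.6/(2.6 + 0.7) = 26/33; seller share = |εd|/(εs + |εd|) = 7/33.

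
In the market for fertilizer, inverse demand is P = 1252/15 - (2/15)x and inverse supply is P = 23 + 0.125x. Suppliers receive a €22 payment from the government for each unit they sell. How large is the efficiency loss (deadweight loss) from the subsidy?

Pre-subsidy: 1252/15 - (2/15)x = 23 + 0.125x gives x* = 7256/31 and P* = 1620/31.
With the subsidy, sellers receive Ps = Pb + 22 for each unit, where Pb is the price buyers pay.
On the curves, Pb = 1252/15 - (2/15)x and Ps = 23 + 0.125x; the wedge Ps − Pb = 22 gives 23 + 0.125x − (1252/15 - (2/15)x) = 22, so x' = 9896/31.
Then Pb = 1252/15 − (2/15)·(9896/31) = 1268/31 and Ps = 23 + 0.125·(9896/31) = 1950/31.
The subsidy expands output by 9896/31 − 7256/31 = 2640/31 past the efficient level; on those units the gap between marginal cost and willingness to pay runs from 0 up to 22.
DWL = ½ × 22 × 2640/31 = 29040/31.

Deadweight loss = 29040/31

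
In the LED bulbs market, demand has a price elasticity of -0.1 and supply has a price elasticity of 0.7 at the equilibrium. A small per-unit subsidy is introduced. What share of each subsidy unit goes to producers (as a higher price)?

Producer share = 0.125

For a small subsidy around the equilibrium, the benefit split depends on the relative slopes, which at a point are proportional to the elasticities.
Buyer share = εs/(εs + |εd|) = 0.7/(0.7 + 0.1) = 0.875; seller share = |εd|/(εs + |εd|) = 0.125.
So producers capture 0.125 of the subsidy.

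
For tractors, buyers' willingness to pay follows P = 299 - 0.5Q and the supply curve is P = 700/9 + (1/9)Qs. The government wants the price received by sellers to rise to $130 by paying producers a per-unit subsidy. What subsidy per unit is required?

At a seller price of 130, quantity supplied is -700 + 9·130 = 470.
Buyers absorb 470 only when they pay Pb = 299 − 0.5·470 = 64.
s = Ps − Pb = 130 − 64 = 66.

Required subsidy s = $66 per unit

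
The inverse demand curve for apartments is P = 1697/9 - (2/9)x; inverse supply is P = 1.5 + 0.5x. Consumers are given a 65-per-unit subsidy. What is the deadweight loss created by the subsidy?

Deadweight loss = 2925

Pre-subsidy: 1697/9 - (2/9)x = 1.5 + 0.5x gives x* = 259 and P* = 131.
With the rebate, buyers effectively pay Pb = Ps − 65, where Ps is the price sellers receive.
On the curves, Pb = 1697/9 - (2/9)x and Ps = 1.5 + 0.5x; the wedge Ps − Pb = 65 gives 1.5 + 0.5x − (1697/9 - (2/9)x) = 65, so x' = 349.
Then Pb = 1697/9 − (2/9)·349 = 111 and Ps = 1.5 + 0.5·349 = 176.
The subsidy expands output by 349 − 259 = 90 past the efficient level; on those units the gap between marginal cost and willingness to pay runs from 0 up to 65.
DWL = ½ × 65 × 90 = 2925.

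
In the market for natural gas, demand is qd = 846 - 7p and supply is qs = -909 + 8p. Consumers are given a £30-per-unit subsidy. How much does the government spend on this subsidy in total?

Government cost = £4170

Pre-subsidy: 846 - 7p = -909 + 8p gives p* = 117, q* = 27.
With the rebate, buyers effectively pay pb = ps − 30, where ps is the price sellers receive.
Demand in terms of ps becomes qd = 846 − 7(ps − 30) = 1056 - 7ps. Setting this equal to supply: 1056 - 7ps = -909 + 8ps, so ps = 131.
Buyers pay pb = 131 − 30 = 101; q' = -909 + 8·131 = 139.
Government outlay = subsidy × quantity = 30 × 139 = 4170.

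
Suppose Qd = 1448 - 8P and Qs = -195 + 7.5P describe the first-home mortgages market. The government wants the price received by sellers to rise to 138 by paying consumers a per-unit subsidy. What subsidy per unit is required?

Required subsidy s = 62 per unit

At a seller price of 138, quantity supplied is -195 + 7.5·138 = 840.
Buyers absorb 840 only when they pay Pb with 1448 − 8·Pb = 840, i.e. Pb = 76.
s = Ps − Pb = 138 − 76 = 62.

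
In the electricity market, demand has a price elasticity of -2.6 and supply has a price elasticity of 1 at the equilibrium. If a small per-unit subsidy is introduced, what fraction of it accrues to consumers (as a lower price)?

Consumer share = 5/18

For a small subsidy around the equilibrium, the benefit split depends on the relative slopes, which at a point are proportional to the elasticities.
Buyer share = εs/(εs + |εd|) = 1/(1 + 2.6) = 5/18; seller share = |εd|/(εs + |εd|) = 13/18.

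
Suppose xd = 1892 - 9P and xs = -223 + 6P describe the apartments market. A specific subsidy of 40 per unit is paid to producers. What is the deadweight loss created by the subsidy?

Deadweight loss = 2880

Pre-subsidy: 1892 - 9P = -223 + 6P gives P* = 141, x* = 623.
With the subsidy, sellers receive Ps = Pb + 40 for each unit, where Pb is the price buyers pay.
Supply in terms of Pb becomes xs = -223 + 6(Pb + 40) = 17 + 6Pb. Setting this equal to demand: 1892 - 9Pb = 17 + 6Pb, so Pb = 125.
Sellers receive Ps = 125 + 40 = 165; x' = 1892 − 9·125 = 767.
The subsidy expands output by 767 − 623 = 144 past the efficient level; on those units the gap between marginal cost and willingness to pay runs from 0 up to 40.
DWL = ½ × 40 × 144 = 2880.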